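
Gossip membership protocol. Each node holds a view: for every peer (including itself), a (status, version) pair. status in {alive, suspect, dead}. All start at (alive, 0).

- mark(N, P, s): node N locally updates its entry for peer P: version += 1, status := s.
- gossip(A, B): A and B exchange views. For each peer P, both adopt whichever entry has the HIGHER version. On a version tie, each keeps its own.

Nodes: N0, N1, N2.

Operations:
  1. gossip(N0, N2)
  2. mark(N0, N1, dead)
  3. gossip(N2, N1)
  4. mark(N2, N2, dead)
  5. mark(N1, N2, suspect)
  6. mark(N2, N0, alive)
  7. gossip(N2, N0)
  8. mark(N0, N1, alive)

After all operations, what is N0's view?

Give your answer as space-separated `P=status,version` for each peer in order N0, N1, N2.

Op 1: gossip N0<->N2 -> N0.N0=(alive,v0) N0.N1=(alive,v0) N0.N2=(alive,v0) | N2.N0=(alive,v0) N2.N1=(alive,v0) N2.N2=(alive,v0)
Op 2: N0 marks N1=dead -> (dead,v1)
Op 3: gossip N2<->N1 -> N2.N0=(alive,v0) N2.N1=(alive,v0) N2.N2=(alive,v0) | N1.N0=(alive,v0) N1.N1=(alive,v0) N1.N2=(alive,v0)
Op 4: N2 marks N2=dead -> (dead,v1)
Op 5: N1 marks N2=suspect -> (suspect,v1)
Op 6: N2 marks N0=alive -> (alive,v1)
Op 7: gossip N2<->N0 -> N2.N0=(alive,v1) N2.N1=(dead,v1) N2.N2=(dead,v1) | N0.N0=(alive,v1) N0.N1=(dead,v1) N0.N2=(dead,v1)
Op 8: N0 marks N1=alive -> (alive,v2)

Answer: N0=alive,1 N1=alive,2 N2=dead,1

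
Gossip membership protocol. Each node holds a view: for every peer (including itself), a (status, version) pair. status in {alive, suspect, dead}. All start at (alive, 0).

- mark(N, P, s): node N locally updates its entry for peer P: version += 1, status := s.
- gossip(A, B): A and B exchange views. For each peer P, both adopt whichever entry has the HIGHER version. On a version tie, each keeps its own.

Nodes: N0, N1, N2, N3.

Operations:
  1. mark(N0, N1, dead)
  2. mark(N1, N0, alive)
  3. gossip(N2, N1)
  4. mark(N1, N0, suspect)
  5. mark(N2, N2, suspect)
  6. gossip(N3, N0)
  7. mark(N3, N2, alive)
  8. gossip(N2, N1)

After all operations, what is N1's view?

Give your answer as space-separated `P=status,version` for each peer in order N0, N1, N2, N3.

Op 1: N0 marks N1=dead -> (dead,v1)
Op 2: N1 marks N0=alive -> (alive,v1)
Op 3: gossip N2<->N1 -> N2.N0=(alive,v1) N2.N1=(alive,v0) N2.N2=(alive,v0) N2.N3=(alive,v0) | N1.N0=(alive,v1) N1.N1=(alive,v0) N1.N2=(alive,v0) N1.N3=(alive,v0)
Op 4: N1 marks N0=suspect -> (suspect,v2)
Op 5: N2 marks N2=suspect -> (suspect,v1)
Op 6: gossip N3<->N0 -> N3.N0=(alive,v0) N3.N1=(dead,v1) N3.N2=(alive,v0) N3.N3=(alive,v0) | N0.N0=(alive,v0) N0.N1=(dead,v1) N0.N2=(alive,v0) N0.N3=(alive,v0)
Op 7: N3 marks N2=alive -> (alive,v1)
Op 8: gossip N2<->N1 -> N2.N0=(suspect,v2) N2.N1=(alive,v0) N2.N2=(suspect,v1) N2.N3=(alive,v0) | N1.N0=(suspect,v2) N1.N1=(alive,v0) N1.N2=(suspect,v1) N1.N3=(alive,v0)

Answer: N0=suspect,2 N1=alive,0 N2=suspect,1 N3=alive,0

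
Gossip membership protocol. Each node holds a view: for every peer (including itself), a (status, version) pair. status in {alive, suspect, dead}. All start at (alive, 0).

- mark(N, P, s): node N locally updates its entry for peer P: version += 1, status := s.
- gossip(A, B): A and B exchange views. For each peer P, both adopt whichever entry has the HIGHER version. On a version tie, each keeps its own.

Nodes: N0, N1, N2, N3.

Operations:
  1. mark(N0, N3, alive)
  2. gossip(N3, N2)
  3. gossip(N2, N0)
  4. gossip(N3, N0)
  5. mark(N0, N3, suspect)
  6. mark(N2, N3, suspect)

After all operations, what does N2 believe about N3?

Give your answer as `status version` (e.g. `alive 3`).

Op 1: N0 marks N3=alive -> (alive,v1)
Op 2: gossip N3<->N2 -> N3.N0=(alive,v0) N3.N1=(alive,v0) N3.N2=(alive,v0) N3.N3=(alive,v0) | N2.N0=(alive,v0) N2.N1=(alive,v0) N2.N2=(alive,v0) N2.N3=(alive,v0)
Op 3: gossip N2<->N0 -> N2.N0=(alive,v0) N2.N1=(alive,v0) N2.N2=(alive,v0) N2.N3=(alive,v1) | N0.N0=(alive,v0) N0.N1=(alive,v0) N0.N2=(alive,v0) N0.N3=(alive,v1)
Op 4: gossip N3<->N0 -> N3.N0=(alive,v0) N3.N1=(alive,v0) N3.N2=(alive,v0) N3.N3=(alive,v1) | N0.N0=(alive,v0) N0.N1=(alive,v0) N0.N2=(alive,v0) N0.N3=(alive,v1)
Op 5: N0 marks N3=suspect -> (suspect,v2)
Op 6: N2 marks N3=suspect -> (suspect,v2)

Answer: suspect 2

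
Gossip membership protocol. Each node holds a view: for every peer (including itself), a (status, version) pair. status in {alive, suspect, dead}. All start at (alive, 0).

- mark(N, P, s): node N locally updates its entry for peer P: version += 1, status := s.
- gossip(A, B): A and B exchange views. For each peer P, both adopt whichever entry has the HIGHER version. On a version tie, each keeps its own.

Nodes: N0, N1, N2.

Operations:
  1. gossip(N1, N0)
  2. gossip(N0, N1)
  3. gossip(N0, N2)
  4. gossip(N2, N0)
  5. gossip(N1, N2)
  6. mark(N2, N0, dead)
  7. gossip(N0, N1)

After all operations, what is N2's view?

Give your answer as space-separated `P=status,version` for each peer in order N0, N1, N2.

Answer: N0=dead,1 N1=alive,0 N2=alive,0

Derivation:
Op 1: gossip N1<->N0 -> N1.N0=(alive,v0) N1.N1=(alive,v0) N1.N2=(alive,v0) | N0.N0=(alive,v0) N0.N1=(alive,v0) N0.N2=(alive,v0)
Op 2: gossip N0<->N1 -> N0.N0=(alive,v0) N0.N1=(alive,v0) N0.N2=(alive,v0) | N1.N0=(alive,v0) N1.N1=(alive,v0) N1.N2=(alive,v0)
Op 3: gossip N0<->N2 -> N0.N0=(alive,v0) N0.N1=(alive,v0) N0.N2=(alive,v0) | N2.N0=(alive,v0) N2.N1=(alive,v0) N2.N2=(alive,v0)
Op 4: gossip N2<->N0 -> N2.N0=(alive,v0) N2.N1=(alive,v0) N2.N2=(alive,v0) | N0.N0=(alive,v0) N0.N1=(alive,v0) N0.N2=(alive,v0)
Op 5: gossip N1<->N2 -> N1.N0=(alive,v0) N1.N1=(alive,v0) N1.N2=(alive,v0) | N2.N0=(alive,v0) N2.N1=(alive,v0) N2.N2=(alive,v0)
Op 6: N2 marks N0=dead -> (dead,v1)
Op 7: gossip N0<->N1 -> N0.N0=(alive,v0) N0.N1=(alive,v0) N0.N2=(alive,v0) | N1.N0=(alive,v0) N1.N1=(alive,v0) N1.N2=(alive,v0)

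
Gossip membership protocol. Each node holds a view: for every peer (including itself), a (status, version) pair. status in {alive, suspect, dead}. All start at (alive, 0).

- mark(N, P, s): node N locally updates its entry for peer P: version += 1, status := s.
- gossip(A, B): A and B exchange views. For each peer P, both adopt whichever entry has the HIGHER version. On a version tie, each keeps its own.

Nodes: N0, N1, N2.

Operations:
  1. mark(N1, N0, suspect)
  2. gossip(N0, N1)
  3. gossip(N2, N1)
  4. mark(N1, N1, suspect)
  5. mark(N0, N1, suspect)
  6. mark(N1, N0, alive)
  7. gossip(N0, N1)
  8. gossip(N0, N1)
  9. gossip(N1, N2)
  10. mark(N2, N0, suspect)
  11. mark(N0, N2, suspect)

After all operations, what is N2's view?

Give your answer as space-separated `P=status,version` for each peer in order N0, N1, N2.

Answer: N0=suspect,3 N1=suspect,1 N2=alive,0

Derivation:
Op 1: N1 marks N0=suspect -> (suspect,v1)
Op 2: gossip N0<->N1 -> N0.N0=(suspect,v1) N0.N1=(alive,v0) N0.N2=(alive,v0) | N1.N0=(suspect,v1) N1.N1=(alive,v0) N1.N2=(alive,v0)
Op 3: gossip N2<->N1 -> N2.N0=(suspect,v1) N2.N1=(alive,v0) N2.N2=(alive,v0) | N1.N0=(suspect,v1) N1.N1=(alive,v0) N1.N2=(alive,v0)
Op 4: N1 marks N1=suspect -> (suspect,v1)
Op 5: N0 marks N1=suspect -> (suspect,v1)
Op 6: N1 marks N0=alive -> (alive,v2)
Op 7: gossip N0<->N1 -> N0.N0=(alive,v2) N0.N1=(suspect,v1) N0.N2=(alive,v0) | N1.N0=(alive,v2) N1.N1=(suspect,v1) N1.N2=(alive,v0)
Op 8: gossip N0<->N1 -> N0.N0=(alive,v2) N0.N1=(suspect,v1) N0.N2=(alive,v0) | N1.N0=(alive,v2) N1.N1=(suspect,v1) N1.N2=(alive,v0)
Op 9: gossip N1<->N2 -> N1.N0=(alive,v2) N1.N1=(suspect,v1) N1.N2=(alive,v0) | N2.N0=(alive,v2) N2.N1=(suspect,v1) N2.N2=(alive,v0)
Op 10: N2 marks N0=suspect -> (suspect,v3)
Op 11: N0 marks N2=suspect -> (suspect,v1)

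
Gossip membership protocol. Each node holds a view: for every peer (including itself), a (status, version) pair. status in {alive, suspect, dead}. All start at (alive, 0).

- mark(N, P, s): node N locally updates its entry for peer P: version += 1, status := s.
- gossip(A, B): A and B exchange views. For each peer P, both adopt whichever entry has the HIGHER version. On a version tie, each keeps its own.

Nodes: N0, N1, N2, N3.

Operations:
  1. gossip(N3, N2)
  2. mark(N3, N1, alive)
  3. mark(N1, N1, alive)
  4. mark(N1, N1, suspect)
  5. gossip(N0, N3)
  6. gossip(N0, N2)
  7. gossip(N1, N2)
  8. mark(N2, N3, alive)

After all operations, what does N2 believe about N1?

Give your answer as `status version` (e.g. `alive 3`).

Op 1: gossip N3<->N2 -> N3.N0=(alive,v0) N3.N1=(alive,v0) N3.N2=(alive,v0) N3.N3=(alive,v0) | N2.N0=(alive,v0) N2.N1=(alive,v0) N2.N2=(alive,v0) N2.N3=(alive,v0)
Op 2: N3 marks N1=alive -> (alive,v1)
Op 3: N1 marks N1=alive -> (alive,v1)
Op 4: N1 marks N1=suspect -> (suspect,v2)
Op 5: gossip N0<->N3 -> N0.N0=(alive,v0) N0.N1=(alive,v1) N0.N2=(alive,v0) N0.N3=(alive,v0) | N3.N0=(alive,v0) N3.N1=(alive,v1) N3.N2=(alive,v0) N3.N3=(alive,v0)
Op 6: gossip N0<->N2 -> N0.N0=(alive,v0) N0.N1=(alive,v1) N0.N2=(alive,v0) N0.N3=(alive,v0) | N2.N0=(alive,v0) N2.N1=(alive,v1) N2.N2=(alive,v0) N2.N3=(alive,v0)
Op 7: gossip N1<->N2 -> N1.N0=(alive,v0) N1.N1=(suspect,v2) N1.N2=(alive,v0) N1.N3=(alive,v0) | N2.N0=(alive,v0) N2.N1=(suspect,v2) N2.N2=(alive,v0) N2.N3=(alive,v0)
Op 8: N2 marks N3=alive -> (alive,v1)

Answer: suspect 2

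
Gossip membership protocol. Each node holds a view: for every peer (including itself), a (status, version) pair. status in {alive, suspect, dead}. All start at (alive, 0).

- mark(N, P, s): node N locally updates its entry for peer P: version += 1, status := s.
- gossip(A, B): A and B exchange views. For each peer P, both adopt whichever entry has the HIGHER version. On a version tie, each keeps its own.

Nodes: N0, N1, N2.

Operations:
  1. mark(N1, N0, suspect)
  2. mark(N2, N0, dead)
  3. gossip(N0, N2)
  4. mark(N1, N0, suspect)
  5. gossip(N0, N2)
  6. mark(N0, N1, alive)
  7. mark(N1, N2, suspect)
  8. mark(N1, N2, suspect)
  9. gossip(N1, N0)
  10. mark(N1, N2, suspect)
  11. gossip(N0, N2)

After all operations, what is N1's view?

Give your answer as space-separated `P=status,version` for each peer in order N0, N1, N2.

Answer: N0=suspect,2 N1=alive,1 N2=suspect,3

Derivation:
Op 1: N1 marks N0=suspect -> (suspect,v1)
Op 2: N2 marks N0=dead -> (dead,v1)
Op 3: gossip N0<->N2 -> N0.N0=(dead,v1) N0.N1=(alive,v0) N0.N2=(alive,v0) | N2.N0=(dead,v1) N2.N1=(alive,v0) N2.N2=(alive,v0)
Op 4: N1 marks N0=suspect -> (suspect,v2)
Op 5: gossip N0<->N2 -> N0.N0=(dead,v1) N0.N1=(alive,v0) N0.N2=(alive,v0) | N2.N0=(dead,v1) N2.N1=(alive,v0) N2.N2=(alive,v0)
Op 6: N0 marks N1=alive -> (alive,v1)
Op 7: N1 marks N2=suspect -> (suspect,v1)
Op 8: N1 marks N2=suspect -> (suspect,v2)
Op 9: gossip N1<->N0 -> N1.N0=(suspect,v2) N1.N1=(alive,v1) N1.N2=(suspect,v2) | N0.N0=(suspect,v2) N0.N1=(alive,v1) N0.N2=(suspect,v2)
Op 10: N1 marks N2=suspect -> (suspect,v3)
Op 11: gossip N0<->N2 -> N0.N0=(suspect,v2) N0.N1=(alive,v1) N0.N2=(suspect,v2) | N2.N0=(suspect,v2) N2.N1=(alive,v1) N2.N2=(suspect,v2)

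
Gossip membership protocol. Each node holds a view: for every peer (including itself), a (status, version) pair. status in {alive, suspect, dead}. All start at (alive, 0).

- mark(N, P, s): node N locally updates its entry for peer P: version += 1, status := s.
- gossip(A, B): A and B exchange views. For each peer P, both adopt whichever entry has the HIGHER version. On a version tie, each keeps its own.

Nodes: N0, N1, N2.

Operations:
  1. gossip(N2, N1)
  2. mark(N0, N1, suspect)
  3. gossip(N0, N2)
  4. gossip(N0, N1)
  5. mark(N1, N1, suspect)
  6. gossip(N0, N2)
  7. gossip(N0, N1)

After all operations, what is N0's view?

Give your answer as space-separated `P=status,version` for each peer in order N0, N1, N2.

Answer: N0=alive,0 N1=suspect,2 N2=alive,0

Derivation:
Op 1: gossip N2<->N1 -> N2.N0=(alive,v0) N2.N1=(alive,v0) N2.N2=(alive,v0) | N1.N0=(alive,v0) N1.N1=(alive,v0) N1.N2=(alive,v0)
Op 2: N0 marks N1=suspect -> (suspect,v1)
Op 3: gossip N0<->N2 -> N0.N0=(alive,v0) N0.N1=(suspect,v1) N0.N2=(alive,v0) | N2.N0=(alive,v0) N2.N1=(suspect,v1) N2.N2=(alive,v0)
Op 4: gossip N0<->N1 -> N0.N0=(alive,v0) N0.N1=(suspect,v1) N0.N2=(alive,v0) | N1.N0=(alive,v0) N1.N1=(suspect,v1) N1.N2=(alive,v0)
Op 5: N1 marks N1=suspect -> (suspect,v2)
Op 6: gossip N0<->N2 -> N0.N0=(alive,v0) N0.N1=(suspect,v1) N0.N2=(alive,v0) | N2.N0=(alive,v0) N2.N1=(suspect,v1) N2.N2=(alive,v0)
Op 7: gossip N0<->N1 -> N0.N0=(alive,v0) N0.N1=(suspect,v2) N0.N2=(alive,v0) | N1.N0=(alive,v0) N1.N1=(suspect,v2) N1.N2=(alive,v0)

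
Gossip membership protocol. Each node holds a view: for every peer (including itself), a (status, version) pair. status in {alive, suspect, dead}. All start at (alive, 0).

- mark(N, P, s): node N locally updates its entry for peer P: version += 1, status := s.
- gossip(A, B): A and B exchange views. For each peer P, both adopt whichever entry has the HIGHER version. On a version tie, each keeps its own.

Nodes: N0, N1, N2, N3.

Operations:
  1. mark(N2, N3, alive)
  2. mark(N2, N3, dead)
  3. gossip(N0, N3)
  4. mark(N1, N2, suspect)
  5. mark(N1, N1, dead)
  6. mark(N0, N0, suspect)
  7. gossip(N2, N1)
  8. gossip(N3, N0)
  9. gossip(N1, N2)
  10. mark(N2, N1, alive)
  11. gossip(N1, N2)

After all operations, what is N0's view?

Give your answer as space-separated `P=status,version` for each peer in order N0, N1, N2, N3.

Op 1: N2 marks N3=alive -> (alive,v1)
Op 2: N2 marks N3=dead -> (dead,v2)
Op 3: gossip N0<->N3 -> N0.N0=(alive,v0) N0.N1=(alive,v0) N0.N2=(alive,v0) N0.N3=(alive,v0) | N3.N0=(alive,v0) N3.N1=(alive,v0) N3.N2=(alive,v0) N3.N3=(alive,v0)
Op 4: N1 marks N2=suspect -> (suspect,v1)
Op 5: N1 marks N1=dead -> (dead,v1)
Op 6: N0 marks N0=suspect -> (suspect,v1)
Op 7: gossip N2<->N1 -> N2.N0=(alive,v0) N2.N1=(dead,v1) N2.N2=(suspect,v1) N2.N3=(dead,v2) | N1.N0=(alive,v0) N1.N1=(dead,v1) N1.N2=(suspect,v1) N1.N3=(dead,v2)
Op 8: gossip N3<->N0 -> N3.N0=(suspect,v1) N3.N1=(alive,v0) N3.N2=(alive,v0) N3.N3=(alive,v0) | N0.N0=(suspect,v1) N0.N1=(alive,v0) N0.N2=(alive,v0) N0.N3=(alive,v0)
Op 9: gossip N1<->N2 -> N1.N0=(alive,v0) N1.N1=(dead,v1) N1.N2=(suspect,v1) N1.N3=(dead,v2) | N2.N0=(alive,v0) N2.N1=(dead,v1) N2.N2=(suspect,v1) N2.N3=(dead,v2)
Op 10: N2 marks N1=alive -> (alive,v2)
Op 11: gossip N1<->N2 -> N1.N0=(alive,v0) N1.N1=(alive,v2) N1.N2=(suspect,v1) N1.N3=(dead,v2) | N2.N0=(alive,v0) N2.N1=(alive,v2) N2.N2=(suspect,v1) N2.N3=(dead,v2)

Answer: N0=suspect,1 N1=alive,0 N2=alive,0 N3=alive,0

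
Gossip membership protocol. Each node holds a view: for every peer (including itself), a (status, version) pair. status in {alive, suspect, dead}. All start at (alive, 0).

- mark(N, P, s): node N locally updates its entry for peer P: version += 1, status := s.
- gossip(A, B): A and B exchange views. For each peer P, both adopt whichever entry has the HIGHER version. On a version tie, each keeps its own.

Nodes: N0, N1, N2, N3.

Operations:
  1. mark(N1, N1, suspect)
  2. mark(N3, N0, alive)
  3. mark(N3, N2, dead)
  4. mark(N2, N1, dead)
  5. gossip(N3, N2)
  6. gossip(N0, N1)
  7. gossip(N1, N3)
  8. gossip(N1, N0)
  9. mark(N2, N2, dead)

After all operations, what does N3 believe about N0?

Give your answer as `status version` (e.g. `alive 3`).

Op 1: N1 marks N1=suspect -> (suspect,v1)
Op 2: N3 marks N0=alive -> (alive,v1)
Op 3: N3 marks N2=dead -> (dead,v1)
Op 4: N2 marks N1=dead -> (dead,v1)
Op 5: gossip N3<->N2 -> N3.N0=(alive,v1) N3.N1=(dead,v1) N3.N2=(dead,v1) N3.N3=(alive,v0) | N2.N0=(alive,v1) N2.N1=(dead,v1) N2.N2=(dead,v1) N2.N3=(alive,v0)
Op 6: gossip N0<->N1 -> N0.N0=(alive,v0) N0.N1=(suspect,v1) N0.N2=(alive,v0) N0.N3=(alive,v0) | N1.N0=(alive,v0) N1.N1=(suspect,v1) N1.N2=(alive,v0) N1.N3=(alive,v0)
Op 7: gossip N1<->N3 -> N1.N0=(alive,v1) N1.N1=(suspect,v1) N1.N2=(dead,v1) N1.N3=(alive,v0) | N3.N0=(alive,v1) N3.N1=(dead,v1) N3.N2=(dead,v1) N3.N3=(alive,v0)
Op 8: gossip N1<->N0 -> N1.N0=(alive,v1) N1.N1=(suspect,v1) N1.N2=(dead,v1) N1.N3=(alive,v0) | N0.N0=(alive,v1) N0.N1=(suspect,v1) N0.N2=(dead,v1) N0.N3=(alive,v0)
Op 9: N2 marks N2=dead -> (dead,v2)

Answer: alive 1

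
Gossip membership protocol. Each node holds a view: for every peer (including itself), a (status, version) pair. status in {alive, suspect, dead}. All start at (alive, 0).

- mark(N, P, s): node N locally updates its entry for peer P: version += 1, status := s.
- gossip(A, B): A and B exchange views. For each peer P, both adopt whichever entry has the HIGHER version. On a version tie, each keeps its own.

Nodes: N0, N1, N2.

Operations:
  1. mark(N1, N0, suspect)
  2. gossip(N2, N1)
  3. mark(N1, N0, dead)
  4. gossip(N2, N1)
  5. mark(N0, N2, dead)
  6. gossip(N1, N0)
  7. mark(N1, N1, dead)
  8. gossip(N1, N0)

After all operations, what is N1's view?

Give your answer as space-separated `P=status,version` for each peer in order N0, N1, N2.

Answer: N0=dead,2 N1=dead,1 N2=dead,1

Derivation:
Op 1: N1 marks N0=suspect -> (suspect,v1)
Op 2: gossip N2<->N1 -> N2.N0=(suspect,v1) N2.N1=(alive,v0) N2.N2=(alive,v0) | N1.N0=(suspect,v1) N1.N1=(alive,v0) N1.N2=(alive,v0)
Op 3: N1 marks N0=dead -> (dead,v2)
Op 4: gossip N2<->N1 -> N2.N0=(dead,v2) N2.N1=(alive,v0) N2.N2=(alive,v0) | N1.N0=(dead,v2) N1.N1=(alive,v0) N1.N2=(alive,v0)
Op 5: N0 marks N2=dead -> (dead,v1)
Op 6: gossip N1<->N0 -> N1.N0=(dead,v2) N1.N1=(alive,v0) N1.N2=(dead,v1) | N0.N0=(dead,v2) N0.N1=(alive,v0) N0.N2=(dead,v1)
Op 7: N1 marks N1=dead -> (dead,v1)
Op 8: gossip N1<->N0 -> N1.N0=(dead,v2) N1.N1=(dead,v1) N1.N2=(dead,v1) | N0.N0=(dead,v2) N0.N1=(dead,v1) N0.N2=(dead,v1)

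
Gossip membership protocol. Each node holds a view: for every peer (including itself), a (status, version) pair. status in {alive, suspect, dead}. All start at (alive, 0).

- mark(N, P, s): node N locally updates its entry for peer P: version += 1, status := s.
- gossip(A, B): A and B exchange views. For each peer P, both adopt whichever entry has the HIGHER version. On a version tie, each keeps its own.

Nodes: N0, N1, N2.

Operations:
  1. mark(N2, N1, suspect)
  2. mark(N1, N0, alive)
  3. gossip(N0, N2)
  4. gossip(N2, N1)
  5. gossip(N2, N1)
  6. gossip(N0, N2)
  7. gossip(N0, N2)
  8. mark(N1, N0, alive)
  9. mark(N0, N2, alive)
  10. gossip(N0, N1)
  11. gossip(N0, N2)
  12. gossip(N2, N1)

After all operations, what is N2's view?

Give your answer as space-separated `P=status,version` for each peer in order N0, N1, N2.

Op 1: N2 marks N1=suspect -> (suspect,v1)
Op 2: N1 marks N0=alive -> (alive,v1)
Op 3: gossip N0<->N2 -> N0.N0=(alive,v0) N0.N1=(suspect,v1) N0.N2=(alive,v0) | N2.N0=(alive,v0) N2.N1=(suspect,v1) N2.N2=(alive,v0)
Op 4: gossip N2<->N1 -> N2.N0=(alive,v1) N2.N1=(suspect,v1) N2.N2=(alive,v0) | N1.N0=(alive,v1) N1.N1=(suspect,v1) N1.N2=(alive,v0)
Op 5: gossip N2<->N1 -> N2.N0=(alive,v1) N2.N1=(suspect,v1) N2.N2=(alive,v0) | N1.N0=(alive,v1) N1.N1=(suspect,v1) N1.N2=(alive,v0)
Op 6: gossip N0<->N2 -> N0.N0=(alive,v1) N0.N1=(suspect,v1) N0.N2=(alive,v0) | N2.N0=(alive,v1) N2.N1=(suspect,v1) N2.N2=(alive,v0)
Op 7: gossip N0<->N2 -> N0.N0=(alive,v1) N0.N1=(suspect,v1) N0.N2=(alive,v0) | N2.N0=(alive,v1) N2.N1=(suspect,v1) N2.N2=(alive,v0)
Op 8: N1 marks N0=alive -> (alive,v2)
Op 9: N0 marks N2=alive -> (alive,v1)
Op 10: gossip N0<->N1 -> N0.N0=(alive,v2) N0.N1=(suspect,v1) N0.N2=(alive,v1) | N1.N0=(alive,v2) N1.N1=(suspect,v1) N1.N2=(alive,v1)
Op 11: gossip N0<->N2 -> N0.N0=(alive,v2) N0.N1=(suspect,v1) N0.N2=(alive,v1) | N2.N0=(alive,v2) N2.N1=(suspect,v1) N2.N2=(alive,v1)
Op 12: gossip N2<->N1 -> N2.N0=(alive,v2) N2.N1=(suspect,v1) N2.N2=(alive,v1) | N1.N0=(alive,v2) N1.N1=(suspect,v1) N1.N2=(alive,v1)

Answer: N0=alive,2 N1=suspect,1 N2=alive,1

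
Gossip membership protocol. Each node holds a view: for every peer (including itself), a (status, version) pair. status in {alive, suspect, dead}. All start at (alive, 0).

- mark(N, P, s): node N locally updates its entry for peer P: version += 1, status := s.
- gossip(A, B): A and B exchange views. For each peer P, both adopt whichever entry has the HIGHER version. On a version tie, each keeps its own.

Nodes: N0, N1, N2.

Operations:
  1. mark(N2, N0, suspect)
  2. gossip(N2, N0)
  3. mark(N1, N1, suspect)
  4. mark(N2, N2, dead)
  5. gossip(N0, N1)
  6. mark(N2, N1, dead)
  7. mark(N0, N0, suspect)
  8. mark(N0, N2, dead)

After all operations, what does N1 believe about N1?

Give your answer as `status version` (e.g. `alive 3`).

Op 1: N2 marks N0=suspect -> (suspect,v1)
Op 2: gossip N2<->N0 -> N2.N0=(suspect,v1) N2.N1=(alive,v0) N2.N2=(alive,v0) | N0.N0=(suspect,v1) N0.N1=(alive,v0) N0.N2=(alive,v0)
Op 3: N1 marks N1=suspect -> (suspect,v1)
Op 4: N2 marks N2=dead -> (dead,v1)
Op 5: gossip N0<->N1 -> N0.N0=(suspect,v1) N0.N1=(suspect,v1) N0.N2=(alive,v0) | N1.N0=(suspect,v1) N1.N1=(suspect,v1) N1.N2=(alive,v0)
Op 6: N2 marks N1=dead -> (dead,v1)
Op 7: N0 marks N0=suspect -> (suspect,v2)
Op 8: N0 marks N2=dead -> (dead,v1)

Answer: suspect 1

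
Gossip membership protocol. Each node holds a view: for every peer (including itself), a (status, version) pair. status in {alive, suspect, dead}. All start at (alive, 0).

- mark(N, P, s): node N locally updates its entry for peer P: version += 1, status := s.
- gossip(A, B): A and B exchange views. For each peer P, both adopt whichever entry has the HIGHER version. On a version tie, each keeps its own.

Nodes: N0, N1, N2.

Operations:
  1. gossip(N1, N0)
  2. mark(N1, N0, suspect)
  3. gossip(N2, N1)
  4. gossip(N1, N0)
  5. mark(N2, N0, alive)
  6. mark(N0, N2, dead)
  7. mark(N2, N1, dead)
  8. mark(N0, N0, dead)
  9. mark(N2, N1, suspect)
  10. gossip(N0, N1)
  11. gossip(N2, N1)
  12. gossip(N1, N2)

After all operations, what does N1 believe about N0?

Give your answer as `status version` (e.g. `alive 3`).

Op 1: gossip N1<->N0 -> N1.N0=(alive,v0) N1.N1=(alive,v0) N1.N2=(alive,v0) | N0.N0=(alive,v0) N0.N1=(alive,v0) N0.N2=(alive,v0)
Op 2: N1 marks N0=suspect -> (suspect,v1)
Op 3: gossip N2<->N1 -> N2.N0=(suspect,v1) N2.N1=(alive,v0) N2.N2=(alive,v0) | N1.N0=(suspect,v1) N1.N1=(alive,v0) N1.N2=(alive,v0)
Op 4: gossip N1<->N0 -> N1.N0=(suspect,v1) N1.N1=(alive,v0) N1.N2=(alive,v0) | N0.N0=(suspect,v1) N0.N1=(alive,v0) N0.N2=(alive,v0)
Op 5: N2 marks N0=alive -> (alive,v2)
Op 6: N0 marks N2=dead -> (dead,v1)
Op 7: N2 marks N1=dead -> (dead,v1)
Op 8: N0 marks N0=dead -> (dead,v2)
Op 9: N2 marks N1=suspect -> (suspect,v2)
Op 10: gossip N0<->N1 -> N0.N0=(dead,v2) N0.N1=(alive,v0) N0.N2=(dead,v1) | N1.N0=(dead,v2) N1.N1=(alive,v0) N1.N2=(dead,v1)
Op 11: gossip N2<->N1 -> N2.N0=(alive,v2) N2.N1=(suspect,v2) N2.N2=(dead,v1) | N1.N0=(dead,v2) N1.N1=(suspect,v2) N1.N2=(dead,v1)
Op 12: gossip N1<->N2 -> N1.N0=(dead,v2) N1.N1=(suspect,v2) N1.N2=(dead,v1) | N2.N0=(alive,v2) N2.N1=(suspect,v2) N2.N2=(dead,v1)

Answer: dead 2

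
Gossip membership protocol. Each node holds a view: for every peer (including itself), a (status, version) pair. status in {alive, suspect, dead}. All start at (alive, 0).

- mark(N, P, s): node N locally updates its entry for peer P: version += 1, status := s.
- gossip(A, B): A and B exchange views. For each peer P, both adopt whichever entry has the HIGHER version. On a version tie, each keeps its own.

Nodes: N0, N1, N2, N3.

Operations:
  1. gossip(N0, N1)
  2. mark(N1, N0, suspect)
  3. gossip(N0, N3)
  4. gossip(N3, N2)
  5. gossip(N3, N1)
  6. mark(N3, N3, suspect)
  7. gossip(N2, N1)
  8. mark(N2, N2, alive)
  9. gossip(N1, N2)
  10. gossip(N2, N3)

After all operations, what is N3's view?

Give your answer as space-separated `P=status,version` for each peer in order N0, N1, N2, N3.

Answer: N0=suspect,1 N1=alive,0 N2=alive,1 N3=suspect,1

Derivation:
Op 1: gossip N0<->N1 -> N0.N0=(alive,v0) N0.N1=(alive,v0) N0.N2=(alive,v0) N0.N3=(alive,v0) | N1.N0=(alive,v0) N1.N1=(alive,v0) N1.N2=(alive,v0) N1.N3=(alive,v0)
Op 2: N1 marks N0=suspect -> (suspect,v1)
Op 3: gossip N0<->N3 -> N0.N0=(alive,v0) N0.N1=(alive,v0) N0.N2=(alive,v0) N0.N3=(alive,v0) | N3.N0=(alive,v0) N3.N1=(alive,v0) N3.N2=(alive,v0) N3.N3=(alive,v0)
Op 4: gossip N3<->N2 -> N3.N0=(alive,v0) N3.N1=(alive,v0) N3.N2=(alive,v0) N3.N3=(alive,v0) | N2.N0=(alive,v0) N2.N1=(alive,v0) N2.N2=(alive,v0) N2.N3=(alive,v0)
Op 5: gossip N3<->N1 -> N3.N0=(suspect,v1) N3.N1=(alive,v0) N3.N2=(alive,v0) N3.N3=(alive,v0) | N1.N0=(suspect,v1) N1.N1=(alive,v0) N1.N2=(alive,v0) N1.N3=(alive,v0)
Op 6: N3 marks N3=suspect -> (suspect,v1)
Op 7: gossip N2<->N1 -> N2.N0=(suspect,v1) N2.N1=(alive,v0) N2.N2=(alive,v0) N2.N3=(alive,v0) | N1.N0=(suspect,v1) N1.N1=(alive,v0) N1.N2=(alive,v0) N1.N3=(alive,v0)
Op 8: N2 marks N2=alive -> (alive,v1)
Op 9: gossip N1<->N2 -> N1.N0=(suspect,v1) N1.N1=(alive,v0) N1.N2=(alive,v1) N1.N3=(alive,v0) | N2.N0=(suspect,v1) N2.N1=(alive,v0) N2.N2=(alive,v1) N2.N3=(alive,v0)
Op 10: gossip N2<->N3 -> N2.N0=(suspect,v1) N2.N1=(alive,v0) N2.N2=(alive,v1) N2.N3=(suspect,v1) | N3.N0=(suspect,v1) N3.N1=(alive,v0) N3.N2=(alive,v1) N3.N3=(suspect,v1)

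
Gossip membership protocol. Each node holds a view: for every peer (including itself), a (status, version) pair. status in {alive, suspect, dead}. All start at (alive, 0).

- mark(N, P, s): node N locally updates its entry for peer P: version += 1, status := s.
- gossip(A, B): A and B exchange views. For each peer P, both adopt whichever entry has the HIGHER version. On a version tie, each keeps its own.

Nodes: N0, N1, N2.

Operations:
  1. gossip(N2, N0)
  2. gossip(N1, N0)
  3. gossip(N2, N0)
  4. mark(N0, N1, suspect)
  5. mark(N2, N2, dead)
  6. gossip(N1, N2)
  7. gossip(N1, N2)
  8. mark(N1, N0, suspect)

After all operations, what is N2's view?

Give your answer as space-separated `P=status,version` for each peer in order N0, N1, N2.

Op 1: gossip N2<->N0 -> N2.N0=(alive,v0) N2.N1=(alive,v0) N2.N2=(alive,v0) | N0.N0=(alive,v0) N0.N1=(alive,v0) N0.N2=(alive,v0)
Op 2: gossip N1<->N0 -> N1.N0=(alive,v0) N1.N1=(alive,v0) N1.N2=(alive,v0) | N0.N0=(alive,v0) N0.N1=(alive,v0) N0.N2=(alive,v0)
Op 3: gossip N2<->N0 -> N2.N0=(alive,v0) N2.N1=(alive,v0) N2.N2=(alive,v0) | N0.N0=(alive,v0) N0.N1=(alive,v0) N0.N2=(alive,v0)
Op 4: N0 marks N1=suspect -> (suspect,v1)
Op 5: N2 marks N2=dead -> (dead,v1)
Op 6: gossip N1<->N2 -> N1.N0=(alive,v0) N1.N1=(alive,v0) N1.N2=(dead,v1) | N2.N0=(alive,v0) N2.N1=(alive,v0) N2.N2=(dead,v1)
Op 7: gossip N1<->N2 -> N1.N0=(alive,v0) N1.N1=(alive,v0) N1.N2=(dead,v1) | N2.N0=(alive,v0) N2.N1=(alive,v0) N2.N2=(dead,v1)
Op 8: N1 marks N0=suspect -> (suspect,v1)

Answer: N0=alive,0 N1=alive,0 N2=dead,1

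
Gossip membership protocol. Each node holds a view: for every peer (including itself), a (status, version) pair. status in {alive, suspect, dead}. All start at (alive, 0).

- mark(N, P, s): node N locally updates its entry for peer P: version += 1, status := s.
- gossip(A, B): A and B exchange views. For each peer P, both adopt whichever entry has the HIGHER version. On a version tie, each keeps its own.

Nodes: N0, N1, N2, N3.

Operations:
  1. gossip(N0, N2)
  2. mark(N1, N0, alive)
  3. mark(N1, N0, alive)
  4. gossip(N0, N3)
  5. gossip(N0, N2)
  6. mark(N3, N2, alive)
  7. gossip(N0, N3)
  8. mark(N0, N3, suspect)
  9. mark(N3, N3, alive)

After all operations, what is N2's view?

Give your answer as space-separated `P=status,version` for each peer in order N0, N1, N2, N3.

Answer: N0=alive,0 N1=alive,0 N2=alive,0 N3=alive,0

Derivation:
Op 1: gossip N0<->N2 -> N0.N0=(alive,v0) N0.N1=(alive,v0) N0.N2=(alive,v0) N0.N3=(alive,v0) | N2.N0=(alive,v0) N2.N1=(alive,v0) N2.N2=(alive,v0) N2.N3=(alive,v0)
Op 2: N1 marks N0=alive -> (alive,v1)
Op 3: N1 marks N0=alive -> (alive,v2)
Op 4: gossip N0<->N3 -> N0.N0=(alive,v0) N0.N1=(alive,v0) N0.N2=(alive,v0) N0.N3=(alive,v0) | N3.N0=(alive,v0) N3.N1=(alive,v0) N3.N2=(alive,v0) N3.N3=(alive,v0)
Op 5: gossip N0<->N2 -> N0.N0=(alive,v0) N0.N1=(alive,v0) N0.N2=(alive,v0) N0.N3=(alive,v0) | N2.N0=(alive,v0) N2.N1=(alive,v0) N2.N2=(alive,v0) N2.N3=(alive,v0)
Op 6: N3 marks N2=alive -> (alive,v1)
Op 7: gossip N0<->N3 -> N0.N0=(alive,v0) N0.N1=(alive,v0) N0.N2=(alive,v1) N0.N3=(alive,v0) | N3.N0=(alive,v0) N3.N1=(alive,v0) N3.N2=(alive,v1) N3.N3=(alive,v0)
Op 8: N0 marks N3=suspect -> (suspect,v1)
Op 9: N3 marks N3=alive -> (alive,v1)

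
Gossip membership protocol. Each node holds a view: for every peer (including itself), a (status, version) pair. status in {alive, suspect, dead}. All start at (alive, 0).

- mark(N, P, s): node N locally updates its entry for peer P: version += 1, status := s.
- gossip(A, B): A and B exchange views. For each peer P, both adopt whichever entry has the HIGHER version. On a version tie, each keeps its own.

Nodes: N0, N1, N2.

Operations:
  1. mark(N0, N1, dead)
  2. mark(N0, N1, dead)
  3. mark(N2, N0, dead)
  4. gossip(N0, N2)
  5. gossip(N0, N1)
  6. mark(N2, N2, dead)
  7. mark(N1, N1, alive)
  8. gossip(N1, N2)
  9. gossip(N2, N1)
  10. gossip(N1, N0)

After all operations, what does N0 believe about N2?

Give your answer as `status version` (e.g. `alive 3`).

Op 1: N0 marks N1=dead -> (dead,v1)
Op 2: N0 marks N1=dead -> (dead,v2)
Op 3: N2 marks N0=dead -> (dead,v1)
Op 4: gossip N0<->N2 -> N0.N0=(dead,v1) N0.N1=(dead,v2) N0.N2=(alive,v0) | N2.N0=(dead,v1) N2.N1=(dead,v2) N2.N2=(alive,v0)
Op 5: gossip N0<->N1 -> N0.N0=(dead,v1) N0.N1=(dead,v2) N0.N2=(alive,v0) | N1.N0=(dead,v1) N1.N1=(dead,v2) N1.N2=(alive,v0)
Op 6: N2 marks N2=dead -> (dead,v1)
Op 7: N1 marks N1=alive -> (alive,v3)
Op 8: gossip N1<->N2 -> N1.N0=(dead,v1) N1.N1=(alive,v3) N1.N2=(dead,v1) | N2.N0=(dead,v1) N2.N1=(alive,v3) N2.N2=(dead,v1)
Op 9: gossip N2<->N1 -> N2.N0=(dead,v1) N2.N1=(alive,v3) N2.N2=(dead,v1) | N1.N0=(dead,v1) N1.N1=(alive,v3) N1.N2=(dead,v1)
Op 10: gossip N1<->N0 -> N1.N0=(dead,v1) N1.N1=(alive,v3) N1.N2=(dead,v1) | N0.N0=(dead,v1) N0.N1=(alive,v3) N0.N2=(dead,v1)

Answer: dead 1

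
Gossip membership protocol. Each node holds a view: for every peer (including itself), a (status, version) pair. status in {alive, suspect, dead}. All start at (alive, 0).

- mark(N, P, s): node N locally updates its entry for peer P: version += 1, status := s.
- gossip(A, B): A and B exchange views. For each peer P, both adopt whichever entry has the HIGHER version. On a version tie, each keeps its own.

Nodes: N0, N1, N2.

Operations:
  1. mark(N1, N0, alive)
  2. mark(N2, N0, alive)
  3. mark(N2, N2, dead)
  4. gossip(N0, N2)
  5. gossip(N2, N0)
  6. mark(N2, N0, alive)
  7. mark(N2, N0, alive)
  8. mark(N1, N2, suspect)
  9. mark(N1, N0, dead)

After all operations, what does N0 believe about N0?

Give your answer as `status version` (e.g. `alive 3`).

Answer: alive 1

Derivation:
Op 1: N1 marks N0=alive -> (alive,v1)
Op 2: N2 marks N0=alive -> (alive,v1)
Op 3: N2 marks N2=dead -> (dead,v1)
Op 4: gossip N0<->N2 -> N0.N0=(alive,v1) N0.N1=(alive,v0) N0.N2=(dead,v1) | N2.N0=(alive,v1) N2.N1=(alive,v0) N2.N2=(dead,v1)
Op 5: gossip N2<->N0 -> N2.N0=(alive,v1) N2.N1=(alive,v0) N2.N2=(dead,v1) | N0.N0=(alive,v1) N0.N1=(alive,v0) N0.N2=(dead,v1)
Op 6: N2 marks N0=alive -> (alive,v2)
Op 7: N2 marks N0=alive -> (alive,v3)
Op 8: N1 marks N2=suspect -> (suspect,v1)
Op 9: N1 marks N0=dead -> (dead,v2)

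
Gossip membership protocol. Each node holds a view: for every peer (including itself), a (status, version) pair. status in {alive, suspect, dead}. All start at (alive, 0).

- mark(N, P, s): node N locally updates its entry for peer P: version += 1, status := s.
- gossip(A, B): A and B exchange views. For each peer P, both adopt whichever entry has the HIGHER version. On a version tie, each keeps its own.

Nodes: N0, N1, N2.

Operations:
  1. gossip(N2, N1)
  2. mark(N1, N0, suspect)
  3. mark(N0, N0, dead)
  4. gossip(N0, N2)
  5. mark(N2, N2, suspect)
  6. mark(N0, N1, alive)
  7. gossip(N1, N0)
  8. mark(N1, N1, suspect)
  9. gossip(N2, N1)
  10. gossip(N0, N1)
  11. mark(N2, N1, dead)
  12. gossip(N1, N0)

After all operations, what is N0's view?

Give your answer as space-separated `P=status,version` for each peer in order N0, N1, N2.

Answer: N0=dead,1 N1=suspect,2 N2=suspect,1

Derivation:
Op 1: gossip N2<->N1 -> N2.N0=(alive,v0) N2.N1=(alive,v0) N2.N2=(alive,v0) | N1.N0=(alive,v0) N1.N1=(alive,v0) N1.N2=(alive,v0)
Op 2: N1 marks N0=suspect -> (suspect,v1)
Op 3: N0 marks N0=dead -> (dead,v1)
Op 4: gossip N0<->N2 -> N0.N0=(dead,v1) N0.N1=(alive,v0) N0.N2=(alive,v0) | N2.N0=(dead,v1) N2.N1=(alive,v0) N2.N2=(alive,v0)
Op 5: N2 marks N2=suspect -> (suspect,v1)
Op 6: N0 marks N1=alive -> (alive,v1)
Op 7: gossip N1<->N0 -> N1.N0=(suspect,v1) N1.N1=(alive,v1) N1.N2=(alive,v0) | N0.N0=(dead,v1) N0.N1=(alive,v1) N0.N2=(alive,v0)
Op 8: N1 marks N1=suspect -> (suspect,v2)
Op 9: gossip N2<->N1 -> N2.N0=(dead,v1) N2.N1=(suspect,v2) N2.N2=(suspect,v1) | N1.N0=(suspect,v1) N1.N1=(suspect,v2) N1.N2=(suspect,v1)
Op 10: gossip N0<->N1 -> N0.N0=(dead,v1) N0.N1=(suspect,v2) N0.N2=(suspect,v1) | N1.N0=(suspect,v1) N1.N1=(suspect,v2) N1.N2=(suspect,v1)
Op 11: N2 marks N1=dead -> (dead,v3)
Op 12: gossip N1<->N0 -> N1.N0=(suspect,v1) N1.N1=(suspect,v2) N1.N2=(suspect,v1) | N0.N0=(dead,v1) N0.N1=(suspect,v2) N0.N2=(suspect,v1)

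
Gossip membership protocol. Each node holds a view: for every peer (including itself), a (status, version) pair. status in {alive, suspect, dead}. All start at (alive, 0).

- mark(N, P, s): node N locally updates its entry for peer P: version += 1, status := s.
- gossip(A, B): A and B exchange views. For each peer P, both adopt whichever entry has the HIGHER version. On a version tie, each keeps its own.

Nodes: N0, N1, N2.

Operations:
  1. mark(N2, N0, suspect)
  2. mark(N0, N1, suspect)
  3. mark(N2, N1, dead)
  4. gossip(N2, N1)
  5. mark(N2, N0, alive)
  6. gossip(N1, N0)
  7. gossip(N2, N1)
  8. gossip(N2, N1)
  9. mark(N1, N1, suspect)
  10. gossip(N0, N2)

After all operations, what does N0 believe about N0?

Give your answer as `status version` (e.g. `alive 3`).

Op 1: N2 marks N0=suspect -> (suspect,v1)
Op 2: N0 marks N1=suspect -> (suspect,v1)
Op 3: N2 marks N1=dead -> (dead,v1)
Op 4: gossip N2<->N1 -> N2.N0=(suspect,v1) N2.N1=(dead,v1) N2.N2=(alive,v0) | N1.N0=(suspect,v1) N1.N1=(dead,v1) N1.N2=(alive,v0)
Op 5: N2 marks N0=alive -> (alive,v2)
Op 6: gossip N1<->N0 -> N1.N0=(suspect,v1) N1.N1=(dead,v1) N1.N2=(alive,v0) | N0.N0=(suspect,v1) N0.N1=(suspect,v1) N0.N2=(alive,v0)
Op 7: gossip N2<->N1 -> N2.N0=(alive,v2) N2.N1=(dead,v1) N2.N2=(alive,v0) | N1.N0=(alive,v2) N1.N1=(dead,v1) N1.N2=(alive,v0)
Op 8: gossip N2<->N1 -> N2.N0=(alive,v2) N2.N1=(dead,v1) N2.N2=(alive,v0) | N1.N0=(alive,v2) N1.N1=(dead,v1) N1.N2=(alive,v0)
Op 9: N1 marks N1=suspect -> (suspect,v2)
Op 10: gossip N0<->N2 -> N0.N0=(alive,v2) N0.N1=(suspect,v1) N0.N2=(alive,v0) | N2.N0=(alive,v2) N2.N1=(dead,v1) N2.N2=(alive,v0)

Answer: alive 2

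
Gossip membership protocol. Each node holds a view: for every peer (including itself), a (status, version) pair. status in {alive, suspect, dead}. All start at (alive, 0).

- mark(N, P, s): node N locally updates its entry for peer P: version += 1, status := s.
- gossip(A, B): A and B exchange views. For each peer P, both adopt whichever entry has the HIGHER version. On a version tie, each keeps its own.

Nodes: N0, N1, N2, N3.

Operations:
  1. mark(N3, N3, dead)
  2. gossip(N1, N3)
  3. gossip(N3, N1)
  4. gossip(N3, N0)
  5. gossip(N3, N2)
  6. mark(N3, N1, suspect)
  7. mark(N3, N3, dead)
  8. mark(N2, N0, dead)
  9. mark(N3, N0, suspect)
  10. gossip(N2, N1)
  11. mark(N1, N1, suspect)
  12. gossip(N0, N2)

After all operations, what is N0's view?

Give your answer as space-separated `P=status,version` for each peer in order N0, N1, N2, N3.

Answer: N0=dead,1 N1=alive,0 N2=alive,0 N3=dead,1

Derivation:
Op 1: N3 marks N3=dead -> (dead,v1)
Op 2: gossip N1<->N3 -> N1.N0=(alive,v0) N1.N1=(alive,v0) N1.N2=(alive,v0) N1.N3=(dead,v1) | N3.N0=(alive,v0) N3.N1=(alive,v0) N3.N2=(alive,v0) N3.N3=(dead,v1)
Op 3: gossip N3<->N1 -> N3.N0=(alive,v0) N3.N1=(alive,v0) N3.N2=(alive,v0) N3.N3=(dead,v1) | N1.N0=(alive,v0) N1.N1=(alive,v0) N1.N2=(alive,v0) N1.N3=(dead,v1)
Op 4: gossip N3<->N0 -> N3.N0=(alive,v0) N3.N1=(alive,v0) N3.N2=(alive,v0) N3.N3=(dead,v1) | N0.N0=(alive,v0) N0.N1=(alive,v0) N0.N2=(alive,v0) N0.N3=(dead,v1)
Op 5: gossip N3<->N2 -> N3.N0=(alive,v0) N3.N1=(alive,v0) N3.N2=(alive,v0) N3.N3=(dead,v1) | N2.N0=(alive,v0) N2.N1=(alive,v0) N2.N2=(alive,v0) N2.N3=(dead,v1)
Op 6: N3 marks N1=suspect -> (suspect,v1)
Op 7: N3 marks N3=dead -> (dead,v2)
Op 8: N2 marks N0=dead -> (dead,v1)
Op 9: N3 marks N0=suspect -> (suspect,v1)
Op 10: gossip N2<->N1 -> N2.N0=(dead,v1) N2.N1=(alive,v0) N2.N2=(alive,v0) N2.N3=(dead,v1) | N1.N0=(dead,v1) N1.N1=(alive,v0) N1.N2=(alive,v0) N1.N3=(dead,v1)
Op 11: N1 marks N1=suspect -> (suspect,v1)
Op 12: gossip N0<->N2 -> N0.N0=(dead,v1) N0.N1=(alive,v0) N0.N2=(alive,v0) N0.N3=(dead,v1) | N2.N0=(dead,v1) N2.N1=(alive,v0) N2.N2=(alive,v0) N2.N3=(dead,v1)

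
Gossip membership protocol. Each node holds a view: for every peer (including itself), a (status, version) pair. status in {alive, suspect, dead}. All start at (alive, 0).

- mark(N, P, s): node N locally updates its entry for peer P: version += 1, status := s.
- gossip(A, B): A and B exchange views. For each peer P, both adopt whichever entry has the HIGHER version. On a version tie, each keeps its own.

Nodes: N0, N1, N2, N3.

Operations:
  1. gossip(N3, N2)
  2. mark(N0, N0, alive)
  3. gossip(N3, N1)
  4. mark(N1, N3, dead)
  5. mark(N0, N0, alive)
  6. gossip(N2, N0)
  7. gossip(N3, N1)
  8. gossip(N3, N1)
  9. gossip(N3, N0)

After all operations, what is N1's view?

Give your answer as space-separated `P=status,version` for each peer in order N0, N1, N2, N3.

Answer: N0=alive,0 N1=alive,0 N2=alive,0 N3=dead,1

Derivation:
Op 1: gossip N3<->N2 -> N3.N0=(alive,v0) N3.N1=(alive,v0) N3.N2=(alive,v0) N3.N3=(alive,v0) | N2.N0=(alive,v0) N2.N1=(alive,v0) N2.N2=(alive,v0) N2.N3=(alive,v0)
Op 2: N0 marks N0=alive -> (alive,v1)
Op 3: gossip N3<->N1 -> N3.N0=(alive,v0) N3.N1=(alive,v0) N3.N2=(alive,v0) N3.N3=(alive,v0) | N1.N0=(alive,v0) N1.N1=(alive,v0) N1.N2=(alive,v0) N1.N3=(alive,v0)
Op 4: N1 marks N3=dead -> (dead,v1)
Op 5: N0 marks N0=alive -> (alive,v2)
Op 6: gossip N2<->N0 -> N2.N0=(alive,v2) N2.N1=(alive,v0) N2.N2=(alive,v0) N2.N3=(alive,v0) | N0.N0=(alive,v2) N0.N1=(alive,v0) N0.N2=(alive,v0) N0.N3=(alive,v0)
Op 7: gossip N3<->N1 -> N3.N0=(alive,v0) N3.N1=(alive,v0) N3.N2=(alive,v0) N3.N3=(dead,v1) | N1.N0=(alive,v0) N1.N1=(alive,v0) N1.N2=(alive,v0) N1.N3=(dead,v1)
Op 8: gossip N3<->N1 -> N3.N0=(alive,v0) N3.N1=(alive,v0) N3.N2=(alive,v0) N3.N3=(dead,v1) | N1.N0=(alive,v0) N1.N1=(alive,v0) N1.N2=(alive,v0) N1.N3=(dead,v1)
Op 9: gossip N3<->N0 -> N3.N0=(alive,v2) N3.N1=(alive,v0) N3.N2=(alive,v0) N3.N3=(dead,v1) | N0.N0=(alive,v2) N0.N1=(alive,v0) N0.N2=(alive,v0) N0.N3=(dead,v1)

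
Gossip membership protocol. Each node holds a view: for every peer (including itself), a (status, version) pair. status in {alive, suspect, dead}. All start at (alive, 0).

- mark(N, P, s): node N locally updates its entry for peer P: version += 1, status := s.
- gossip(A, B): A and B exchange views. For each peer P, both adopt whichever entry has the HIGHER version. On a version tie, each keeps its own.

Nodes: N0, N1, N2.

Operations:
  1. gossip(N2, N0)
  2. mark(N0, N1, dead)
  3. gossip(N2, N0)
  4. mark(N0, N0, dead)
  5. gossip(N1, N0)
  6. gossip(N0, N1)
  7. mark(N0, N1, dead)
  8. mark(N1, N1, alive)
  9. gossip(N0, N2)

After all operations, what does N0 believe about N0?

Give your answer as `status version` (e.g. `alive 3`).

Answer: dead 1

Derivation:
Op 1: gossip N2<->N0 -> N2.N0=(alive,v0) N2.N1=(alive,v0) N2.N2=(alive,v0) | N0.N0=(alive,v0) N0.N1=(alive,v0) N0.N2=(alive,v0)
Op 2: N0 marks N1=dead -> (dead,v1)
Op 3: gossip N2<->N0 -> N2.N0=(alive,v0) N2.N1=(dead,v1) N2.N2=(alive,v0) | N0.N0=(alive,v0) N0.N1=(dead,v1) N0.N2=(alive,v0)
Op 4: N0 marks N0=dead -> (dead,v1)
Op 5: gossip N1<->N0 -> N1.N0=(dead,v1) N1.N1=(dead,v1) N1.N2=(alive,v0) | N0.N0=(dead,v1) N0.N1=(dead,v1) N0.N2=(alive,v0)
Op 6: gossip N0<->N1 -> N0.N0=(dead,v1) N0.N1=(dead,v1) N0.N2=(alive,v0) | N1.N0=(dead,v1) N1.N1=(dead,v1) N1.N2=(alive,v0)
Op 7: N0 marks N1=dead -> (dead,v2)
Op 8: N1 marks N1=alive -> (alive,v2)
Op 9: gossip N0<->N2 -> N0.N0=(dead,v1) N0.N1=(dead,v2) N0.N2=(alive,v0) | N2.N0=(dead,v1) N2.N1=(dead,v2) N2.N2=(alive,v0)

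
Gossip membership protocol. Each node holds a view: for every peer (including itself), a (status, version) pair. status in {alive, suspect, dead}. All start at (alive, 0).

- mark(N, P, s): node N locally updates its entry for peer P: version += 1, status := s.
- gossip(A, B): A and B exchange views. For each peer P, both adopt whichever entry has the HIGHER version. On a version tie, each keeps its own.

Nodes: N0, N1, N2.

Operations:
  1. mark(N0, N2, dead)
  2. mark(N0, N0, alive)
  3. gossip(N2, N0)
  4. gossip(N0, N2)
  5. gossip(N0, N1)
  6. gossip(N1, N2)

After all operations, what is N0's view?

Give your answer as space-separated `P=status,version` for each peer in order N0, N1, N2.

Op 1: N0 marks N2=dead -> (dead,v1)
Op 2: N0 marks N0=alive -> (alive,v1)
Op 3: gossip N2<->N0 -> N2.N0=(alive,v1) N2.N1=(alive,v0) N2.N2=(dead,v1) | N0.N0=(alive,v1) N0.N1=(alive,v0) N0.N2=(dead,v1)
Op 4: gossip N0<->N2 -> N0.N0=(alive,v1) N0.N1=(alive,v0) N0.N2=(dead,v1) | N2.N0=(alive,v1) N2.N1=(alive,v0) N2.N2=(dead,v1)
Op 5: gossip N0<->N1 -> N0.N0=(alive,v1) N0.N1=(alive,v0) N0.N2=(dead,v1) | N1.N0=(alive,v1) N1.N1=(alive,v0) N1.N2=(dead,v1)
Op 6: gossip N1<->N2 -> N1.N0=(alive,v1) N1.N1=(alive,v0) N1.N2=(dead,v1) | N2.N0=(alive,v1) N2.N1=(alive,v0) N2.N2=(dead,v1)

Answer: N0=alive,1 N1=alive,0 N2=dead,1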